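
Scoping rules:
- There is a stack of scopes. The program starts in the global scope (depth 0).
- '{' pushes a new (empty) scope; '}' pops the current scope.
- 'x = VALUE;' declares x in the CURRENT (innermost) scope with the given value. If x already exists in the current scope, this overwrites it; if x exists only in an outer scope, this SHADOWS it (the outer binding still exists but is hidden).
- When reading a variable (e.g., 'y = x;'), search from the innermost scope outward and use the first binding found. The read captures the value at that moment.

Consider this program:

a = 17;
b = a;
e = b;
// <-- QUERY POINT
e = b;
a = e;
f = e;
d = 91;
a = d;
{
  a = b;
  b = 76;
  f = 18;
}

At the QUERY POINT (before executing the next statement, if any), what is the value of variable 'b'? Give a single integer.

Answer: 17

Derivation:
Step 1: declare a=17 at depth 0
Step 2: declare b=(read a)=17 at depth 0
Step 3: declare e=(read b)=17 at depth 0
Visible at query point: a=17 b=17 e=17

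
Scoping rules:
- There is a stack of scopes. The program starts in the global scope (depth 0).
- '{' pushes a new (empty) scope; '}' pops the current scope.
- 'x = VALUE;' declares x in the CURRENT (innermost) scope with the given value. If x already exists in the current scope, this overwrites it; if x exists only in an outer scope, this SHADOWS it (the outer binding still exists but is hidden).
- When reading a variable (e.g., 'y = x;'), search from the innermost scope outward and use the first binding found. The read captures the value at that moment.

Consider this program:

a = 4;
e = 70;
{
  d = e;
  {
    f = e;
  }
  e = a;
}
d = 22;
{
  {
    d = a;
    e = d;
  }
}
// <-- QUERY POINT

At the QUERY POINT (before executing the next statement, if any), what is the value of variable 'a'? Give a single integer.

Answer: 4

Derivation:
Step 1: declare a=4 at depth 0
Step 2: declare e=70 at depth 0
Step 3: enter scope (depth=1)
Step 4: declare d=(read e)=70 at depth 1
Step 5: enter scope (depth=2)
Step 6: declare f=(read e)=70 at depth 2
Step 7: exit scope (depth=1)
Step 8: declare e=(read a)=4 at depth 1
Step 9: exit scope (depth=0)
Step 10: declare d=22 at depth 0
Step 11: enter scope (depth=1)
Step 12: enter scope (depth=2)
Step 13: declare d=(read a)=4 at depth 2
Step 14: declare e=(read d)=4 at depth 2
Step 15: exit scope (depth=1)
Step 16: exit scope (depth=0)
Visible at query point: a=4 d=22 e=70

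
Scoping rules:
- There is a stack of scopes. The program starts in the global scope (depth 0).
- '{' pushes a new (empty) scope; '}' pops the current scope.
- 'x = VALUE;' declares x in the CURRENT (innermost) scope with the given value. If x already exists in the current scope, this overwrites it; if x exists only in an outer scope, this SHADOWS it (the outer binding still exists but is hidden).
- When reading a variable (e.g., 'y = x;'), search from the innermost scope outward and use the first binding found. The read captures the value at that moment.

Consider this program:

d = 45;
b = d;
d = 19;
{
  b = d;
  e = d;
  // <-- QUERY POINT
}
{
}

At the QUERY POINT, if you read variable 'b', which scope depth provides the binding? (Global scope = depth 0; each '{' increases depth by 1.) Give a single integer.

Answer: 1

Derivation:
Step 1: declare d=45 at depth 0
Step 2: declare b=(read d)=45 at depth 0
Step 3: declare d=19 at depth 0
Step 4: enter scope (depth=1)
Step 5: declare b=(read d)=19 at depth 1
Step 6: declare e=(read d)=19 at depth 1
Visible at query point: b=19 d=19 e=19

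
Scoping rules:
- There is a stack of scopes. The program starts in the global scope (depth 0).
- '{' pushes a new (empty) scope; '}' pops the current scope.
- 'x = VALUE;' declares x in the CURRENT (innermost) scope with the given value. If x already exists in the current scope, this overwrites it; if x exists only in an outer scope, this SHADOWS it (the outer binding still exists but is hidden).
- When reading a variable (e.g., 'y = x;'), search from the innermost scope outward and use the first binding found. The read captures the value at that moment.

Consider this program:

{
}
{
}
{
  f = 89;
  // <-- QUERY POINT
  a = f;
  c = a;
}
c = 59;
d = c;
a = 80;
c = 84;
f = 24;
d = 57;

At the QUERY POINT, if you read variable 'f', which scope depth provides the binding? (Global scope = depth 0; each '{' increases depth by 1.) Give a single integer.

Answer: 1

Derivation:
Step 1: enter scope (depth=1)
Step 2: exit scope (depth=0)
Step 3: enter scope (depth=1)
Step 4: exit scope (depth=0)
Step 5: enter scope (depth=1)
Step 6: declare f=89 at depth 1
Visible at query point: f=89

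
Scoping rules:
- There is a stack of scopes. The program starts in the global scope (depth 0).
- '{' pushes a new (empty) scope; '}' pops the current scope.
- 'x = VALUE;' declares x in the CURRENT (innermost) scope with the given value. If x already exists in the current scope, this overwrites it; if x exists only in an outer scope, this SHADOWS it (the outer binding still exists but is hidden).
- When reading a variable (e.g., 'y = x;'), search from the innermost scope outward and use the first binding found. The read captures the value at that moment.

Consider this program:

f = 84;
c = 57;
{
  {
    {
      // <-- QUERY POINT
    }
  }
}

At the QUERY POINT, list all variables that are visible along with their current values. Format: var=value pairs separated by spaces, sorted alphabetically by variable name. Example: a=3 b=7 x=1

Answer: c=57 f=84

Derivation:
Step 1: declare f=84 at depth 0
Step 2: declare c=57 at depth 0
Step 3: enter scope (depth=1)
Step 4: enter scope (depth=2)
Step 5: enter scope (depth=3)
Visible at query point: c=57 f=84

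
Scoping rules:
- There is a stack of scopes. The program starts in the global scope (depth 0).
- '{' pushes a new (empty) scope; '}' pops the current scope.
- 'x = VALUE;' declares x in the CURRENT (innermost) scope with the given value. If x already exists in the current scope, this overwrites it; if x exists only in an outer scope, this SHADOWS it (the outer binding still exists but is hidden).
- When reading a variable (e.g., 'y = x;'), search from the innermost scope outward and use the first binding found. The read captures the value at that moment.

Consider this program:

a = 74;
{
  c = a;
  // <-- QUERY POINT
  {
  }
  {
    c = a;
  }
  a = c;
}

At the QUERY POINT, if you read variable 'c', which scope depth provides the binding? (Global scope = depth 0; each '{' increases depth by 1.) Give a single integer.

Step 1: declare a=74 at depth 0
Step 2: enter scope (depth=1)
Step 3: declare c=(read a)=74 at depth 1
Visible at query point: a=74 c=74

Answer: 1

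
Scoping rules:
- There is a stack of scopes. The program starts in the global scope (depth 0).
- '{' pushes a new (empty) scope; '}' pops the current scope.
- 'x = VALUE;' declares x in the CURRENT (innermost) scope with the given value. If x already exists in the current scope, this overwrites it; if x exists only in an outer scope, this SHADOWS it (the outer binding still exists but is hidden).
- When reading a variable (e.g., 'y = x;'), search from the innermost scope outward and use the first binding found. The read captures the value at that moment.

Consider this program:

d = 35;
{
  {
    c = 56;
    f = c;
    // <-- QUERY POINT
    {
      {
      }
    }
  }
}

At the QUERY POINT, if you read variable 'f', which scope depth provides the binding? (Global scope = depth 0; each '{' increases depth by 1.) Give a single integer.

Answer: 2

Derivation:
Step 1: declare d=35 at depth 0
Step 2: enter scope (depth=1)
Step 3: enter scope (depth=2)
Step 4: declare c=56 at depth 2
Step 5: declare f=(read c)=56 at depth 2
Visible at query point: c=56 d=35 f=56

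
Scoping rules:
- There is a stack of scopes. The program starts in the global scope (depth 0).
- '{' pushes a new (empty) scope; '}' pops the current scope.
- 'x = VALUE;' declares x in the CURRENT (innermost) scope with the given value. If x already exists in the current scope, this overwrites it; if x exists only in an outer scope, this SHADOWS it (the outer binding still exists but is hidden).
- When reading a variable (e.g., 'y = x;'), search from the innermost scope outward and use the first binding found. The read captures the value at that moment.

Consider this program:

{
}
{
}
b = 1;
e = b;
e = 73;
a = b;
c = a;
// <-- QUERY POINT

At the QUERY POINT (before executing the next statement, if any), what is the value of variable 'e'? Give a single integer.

Step 1: enter scope (depth=1)
Step 2: exit scope (depth=0)
Step 3: enter scope (depth=1)
Step 4: exit scope (depth=0)
Step 5: declare b=1 at depth 0
Step 6: declare e=(read b)=1 at depth 0
Step 7: declare e=73 at depth 0
Step 8: declare a=(read b)=1 at depth 0
Step 9: declare c=(read a)=1 at depth 0
Visible at query point: a=1 b=1 c=1 e=73

Answer: 73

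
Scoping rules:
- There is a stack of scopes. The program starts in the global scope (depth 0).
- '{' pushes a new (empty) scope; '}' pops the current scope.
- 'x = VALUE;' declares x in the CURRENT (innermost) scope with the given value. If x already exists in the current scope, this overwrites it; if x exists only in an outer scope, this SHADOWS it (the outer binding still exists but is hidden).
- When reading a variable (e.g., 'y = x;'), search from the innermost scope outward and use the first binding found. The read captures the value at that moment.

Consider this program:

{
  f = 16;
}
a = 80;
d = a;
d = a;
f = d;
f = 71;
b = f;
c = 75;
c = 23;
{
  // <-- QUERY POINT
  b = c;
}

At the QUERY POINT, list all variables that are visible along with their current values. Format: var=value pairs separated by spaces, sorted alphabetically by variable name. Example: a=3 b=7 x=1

Step 1: enter scope (depth=1)
Step 2: declare f=16 at depth 1
Step 3: exit scope (depth=0)
Step 4: declare a=80 at depth 0
Step 5: declare d=(read a)=80 at depth 0
Step 6: declare d=(read a)=80 at depth 0
Step 7: declare f=(read d)=80 at depth 0
Step 8: declare f=71 at depth 0
Step 9: declare b=(read f)=71 at depth 0
Step 10: declare c=75 at depth 0
Step 11: declare c=23 at depth 0
Step 12: enter scope (depth=1)
Visible at query point: a=80 b=71 c=23 d=80 f=71

Answer: a=80 b=71 c=23 d=80 f=71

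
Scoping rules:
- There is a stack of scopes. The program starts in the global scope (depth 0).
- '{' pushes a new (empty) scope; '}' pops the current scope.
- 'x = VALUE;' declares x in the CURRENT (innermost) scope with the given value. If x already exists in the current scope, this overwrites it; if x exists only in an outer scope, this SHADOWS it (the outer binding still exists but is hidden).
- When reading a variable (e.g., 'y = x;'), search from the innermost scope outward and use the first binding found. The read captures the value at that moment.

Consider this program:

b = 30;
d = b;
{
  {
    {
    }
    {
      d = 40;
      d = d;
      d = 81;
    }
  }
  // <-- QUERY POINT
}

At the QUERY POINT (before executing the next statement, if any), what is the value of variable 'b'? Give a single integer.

Answer: 30

Derivation:
Step 1: declare b=30 at depth 0
Step 2: declare d=(read b)=30 at depth 0
Step 3: enter scope (depth=1)
Step 4: enter scope (depth=2)
Step 5: enter scope (depth=3)
Step 6: exit scope (depth=2)
Step 7: enter scope (depth=3)
Step 8: declare d=40 at depth 3
Step 9: declare d=(read d)=40 at depth 3
Step 10: declare d=81 at depth 3
Step 11: exit scope (depth=2)
Step 12: exit scope (depth=1)
Visible at query point: b=30 d=30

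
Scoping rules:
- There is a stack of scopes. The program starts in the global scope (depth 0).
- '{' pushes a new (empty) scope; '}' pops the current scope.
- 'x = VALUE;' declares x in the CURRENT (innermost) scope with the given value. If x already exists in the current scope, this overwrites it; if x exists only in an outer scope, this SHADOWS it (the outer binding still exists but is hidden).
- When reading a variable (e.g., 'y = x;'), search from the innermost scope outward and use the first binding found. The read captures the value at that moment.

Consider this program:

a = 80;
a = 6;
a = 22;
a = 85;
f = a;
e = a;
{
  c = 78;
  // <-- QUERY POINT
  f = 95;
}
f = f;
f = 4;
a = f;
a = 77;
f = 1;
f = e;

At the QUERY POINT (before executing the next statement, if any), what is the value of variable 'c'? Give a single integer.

Step 1: declare a=80 at depth 0
Step 2: declare a=6 at depth 0
Step 3: declare a=22 at depth 0
Step 4: declare a=85 at depth 0
Step 5: declare f=(read a)=85 at depth 0
Step 6: declare e=(read a)=85 at depth 0
Step 7: enter scope (depth=1)
Step 8: declare c=78 at depth 1
Visible at query point: a=85 c=78 e=85 f=85

Answer: 78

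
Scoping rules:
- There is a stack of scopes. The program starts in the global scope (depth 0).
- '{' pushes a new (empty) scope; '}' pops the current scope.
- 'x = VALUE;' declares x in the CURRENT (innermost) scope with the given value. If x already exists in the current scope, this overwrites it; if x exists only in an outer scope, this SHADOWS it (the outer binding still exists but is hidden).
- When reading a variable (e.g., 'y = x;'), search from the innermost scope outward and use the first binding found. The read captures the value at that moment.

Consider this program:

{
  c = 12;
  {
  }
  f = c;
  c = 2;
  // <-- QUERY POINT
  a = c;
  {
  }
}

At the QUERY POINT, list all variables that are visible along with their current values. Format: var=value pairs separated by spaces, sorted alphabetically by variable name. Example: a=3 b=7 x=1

Answer: c=2 f=12

Derivation:
Step 1: enter scope (depth=1)
Step 2: declare c=12 at depth 1
Step 3: enter scope (depth=2)
Step 4: exit scope (depth=1)
Step 5: declare f=(read c)=12 at depth 1
Step 6: declare c=2 at depth 1
Visible at query point: c=2 f=12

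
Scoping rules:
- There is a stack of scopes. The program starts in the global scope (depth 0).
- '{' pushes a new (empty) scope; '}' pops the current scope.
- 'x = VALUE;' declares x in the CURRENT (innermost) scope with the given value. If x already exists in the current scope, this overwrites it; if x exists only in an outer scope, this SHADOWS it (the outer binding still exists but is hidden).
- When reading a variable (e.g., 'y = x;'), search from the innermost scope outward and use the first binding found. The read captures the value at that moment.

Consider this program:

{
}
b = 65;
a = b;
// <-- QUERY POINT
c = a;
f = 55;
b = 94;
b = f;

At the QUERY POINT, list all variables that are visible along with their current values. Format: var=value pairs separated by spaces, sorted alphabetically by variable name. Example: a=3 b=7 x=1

Answer: a=65 b=65

Derivation:
Step 1: enter scope (depth=1)
Step 2: exit scope (depth=0)
Step 3: declare b=65 at depth 0
Step 4: declare a=(read b)=65 at depth 0
Visible at query point: a=65 b=65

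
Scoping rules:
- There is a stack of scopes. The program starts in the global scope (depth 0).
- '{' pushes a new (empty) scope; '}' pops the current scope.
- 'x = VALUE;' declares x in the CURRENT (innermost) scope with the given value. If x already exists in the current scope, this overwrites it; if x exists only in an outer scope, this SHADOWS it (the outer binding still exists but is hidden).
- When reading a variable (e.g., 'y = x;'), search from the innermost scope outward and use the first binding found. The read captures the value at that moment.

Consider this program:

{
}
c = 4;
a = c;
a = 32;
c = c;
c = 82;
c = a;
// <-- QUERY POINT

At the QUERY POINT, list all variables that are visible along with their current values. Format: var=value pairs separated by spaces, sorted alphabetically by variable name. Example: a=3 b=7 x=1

Step 1: enter scope (depth=1)
Step 2: exit scope (depth=0)
Step 3: declare c=4 at depth 0
Step 4: declare a=(read c)=4 at depth 0
Step 5: declare a=32 at depth 0
Step 6: declare c=(read c)=4 at depth 0
Step 7: declare c=82 at depth 0
Step 8: declare c=(read a)=32 at depth 0
Visible at query point: a=32 c=32

Answer: a=32 c=32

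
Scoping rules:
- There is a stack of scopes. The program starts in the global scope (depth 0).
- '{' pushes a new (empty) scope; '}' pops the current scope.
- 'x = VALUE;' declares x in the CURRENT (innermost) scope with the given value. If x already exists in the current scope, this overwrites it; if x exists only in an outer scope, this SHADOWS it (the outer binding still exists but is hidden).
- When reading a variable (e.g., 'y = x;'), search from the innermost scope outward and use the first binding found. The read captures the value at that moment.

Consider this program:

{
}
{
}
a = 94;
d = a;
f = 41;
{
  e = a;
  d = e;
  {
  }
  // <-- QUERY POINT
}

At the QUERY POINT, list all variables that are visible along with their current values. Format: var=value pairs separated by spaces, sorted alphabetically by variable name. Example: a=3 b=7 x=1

Step 1: enter scope (depth=1)
Step 2: exit scope (depth=0)
Step 3: enter scope (depth=1)
Step 4: exit scope (depth=0)
Step 5: declare a=94 at depth 0
Step 6: declare d=(read a)=94 at depth 0
Step 7: declare f=41 at depth 0
Step 8: enter scope (depth=1)
Step 9: declare e=(read a)=94 at depth 1
Step 10: declare d=(read e)=94 at depth 1
Step 11: enter scope (depth=2)
Step 12: exit scope (depth=1)
Visible at query point: a=94 d=94 e=94 f=41

Answer: a=94 d=94 e=94 f=41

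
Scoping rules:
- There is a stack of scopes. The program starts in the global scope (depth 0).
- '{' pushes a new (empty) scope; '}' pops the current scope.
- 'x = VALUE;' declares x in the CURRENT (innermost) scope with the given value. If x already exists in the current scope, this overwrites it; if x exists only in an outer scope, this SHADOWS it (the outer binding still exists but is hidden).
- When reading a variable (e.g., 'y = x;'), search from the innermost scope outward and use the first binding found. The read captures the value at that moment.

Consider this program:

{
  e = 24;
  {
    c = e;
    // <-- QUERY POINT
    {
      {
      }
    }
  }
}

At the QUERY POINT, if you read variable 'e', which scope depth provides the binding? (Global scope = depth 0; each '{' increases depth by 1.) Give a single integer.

Answer: 1

Derivation:
Step 1: enter scope (depth=1)
Step 2: declare e=24 at depth 1
Step 3: enter scope (depth=2)
Step 4: declare c=(read e)=24 at depth 2
Visible at query point: c=24 e=24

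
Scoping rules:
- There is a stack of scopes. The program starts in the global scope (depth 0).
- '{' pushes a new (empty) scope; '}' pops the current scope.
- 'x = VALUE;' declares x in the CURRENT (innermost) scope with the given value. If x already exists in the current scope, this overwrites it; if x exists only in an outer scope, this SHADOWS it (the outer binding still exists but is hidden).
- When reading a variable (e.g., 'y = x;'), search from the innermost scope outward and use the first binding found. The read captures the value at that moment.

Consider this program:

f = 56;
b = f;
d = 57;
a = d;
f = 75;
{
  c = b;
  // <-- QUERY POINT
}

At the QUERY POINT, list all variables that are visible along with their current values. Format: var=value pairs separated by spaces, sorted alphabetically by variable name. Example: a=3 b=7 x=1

Answer: a=57 b=56 c=56 d=57 f=75

Derivation:
Step 1: declare f=56 at depth 0
Step 2: declare b=(read f)=56 at depth 0
Step 3: declare d=57 at depth 0
Step 4: declare a=(read d)=57 at depth 0
Step 5: declare f=75 at depth 0
Step 6: enter scope (depth=1)
Step 7: declare c=(read b)=56 at depth 1
Visible at query point: a=57 b=56 c=56 d=57 f=75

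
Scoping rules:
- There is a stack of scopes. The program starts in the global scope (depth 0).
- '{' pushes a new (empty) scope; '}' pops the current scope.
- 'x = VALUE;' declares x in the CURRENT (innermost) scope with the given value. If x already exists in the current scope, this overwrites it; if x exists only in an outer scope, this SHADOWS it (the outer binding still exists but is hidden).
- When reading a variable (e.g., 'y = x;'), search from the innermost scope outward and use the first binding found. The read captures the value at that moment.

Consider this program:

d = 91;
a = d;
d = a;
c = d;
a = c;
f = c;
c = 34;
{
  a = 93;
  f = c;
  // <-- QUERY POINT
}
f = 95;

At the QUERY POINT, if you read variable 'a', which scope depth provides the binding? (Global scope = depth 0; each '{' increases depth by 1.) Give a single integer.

Step 1: declare d=91 at depth 0
Step 2: declare a=(read d)=91 at depth 0
Step 3: declare d=(read a)=91 at depth 0
Step 4: declare c=(read d)=91 at depth 0
Step 5: declare a=(read c)=91 at depth 0
Step 6: declare f=(read c)=91 at depth 0
Step 7: declare c=34 at depth 0
Step 8: enter scope (depth=1)
Step 9: declare a=93 at depth 1
Step 10: declare f=(read c)=34 at depth 1
Visible at query point: a=93 c=34 d=91 f=34

Answer: 1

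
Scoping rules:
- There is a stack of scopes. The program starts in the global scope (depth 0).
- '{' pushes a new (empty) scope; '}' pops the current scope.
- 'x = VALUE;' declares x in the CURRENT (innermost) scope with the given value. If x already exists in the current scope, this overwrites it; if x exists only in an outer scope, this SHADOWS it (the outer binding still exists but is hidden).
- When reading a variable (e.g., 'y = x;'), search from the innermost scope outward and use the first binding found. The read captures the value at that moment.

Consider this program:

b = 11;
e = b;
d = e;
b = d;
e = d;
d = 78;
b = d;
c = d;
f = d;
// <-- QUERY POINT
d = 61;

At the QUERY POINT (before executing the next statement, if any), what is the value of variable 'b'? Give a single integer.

Step 1: declare b=11 at depth 0
Step 2: declare e=(read b)=11 at depth 0
Step 3: declare d=(read e)=11 at depth 0
Step 4: declare b=(read d)=11 at depth 0
Step 5: declare e=(read d)=11 at depth 0
Step 6: declare d=78 at depth 0
Step 7: declare b=(read d)=78 at depth 0
Step 8: declare c=(read d)=78 at depth 0
Step 9: declare f=(read d)=78 at depth 0
Visible at query point: b=78 c=78 d=78 e=11 f=78

Answer: 78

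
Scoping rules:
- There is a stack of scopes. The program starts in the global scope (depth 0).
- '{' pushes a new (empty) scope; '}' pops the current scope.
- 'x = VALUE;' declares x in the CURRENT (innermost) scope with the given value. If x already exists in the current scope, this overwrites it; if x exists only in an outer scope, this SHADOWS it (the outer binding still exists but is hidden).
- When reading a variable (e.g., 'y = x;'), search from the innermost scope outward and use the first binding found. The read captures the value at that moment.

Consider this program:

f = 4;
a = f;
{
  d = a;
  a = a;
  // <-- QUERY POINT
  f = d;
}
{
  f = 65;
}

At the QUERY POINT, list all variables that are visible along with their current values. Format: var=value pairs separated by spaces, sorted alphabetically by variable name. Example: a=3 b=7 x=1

Step 1: declare f=4 at depth 0
Step 2: declare a=(read f)=4 at depth 0
Step 3: enter scope (depth=1)
Step 4: declare d=(read a)=4 at depth 1
Step 5: declare a=(read a)=4 at depth 1
Visible at query point: a=4 d=4 f=4

Answer: a=4 d=4 f=4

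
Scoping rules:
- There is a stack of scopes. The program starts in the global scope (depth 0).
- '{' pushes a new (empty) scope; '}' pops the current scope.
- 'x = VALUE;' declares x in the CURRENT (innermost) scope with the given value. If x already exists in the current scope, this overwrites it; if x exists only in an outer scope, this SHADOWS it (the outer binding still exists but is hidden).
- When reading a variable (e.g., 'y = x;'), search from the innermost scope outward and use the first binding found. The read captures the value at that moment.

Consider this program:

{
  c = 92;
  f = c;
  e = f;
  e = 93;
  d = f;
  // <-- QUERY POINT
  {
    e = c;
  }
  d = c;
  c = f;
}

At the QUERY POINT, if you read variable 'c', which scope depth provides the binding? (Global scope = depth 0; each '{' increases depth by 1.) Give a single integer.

Step 1: enter scope (depth=1)
Step 2: declare c=92 at depth 1
Step 3: declare f=(read c)=92 at depth 1
Step 4: declare e=(read f)=92 at depth 1
Step 5: declare e=93 at depth 1
Step 6: declare d=(read f)=92 at depth 1
Visible at query point: c=92 d=92 e=93 f=92

Answer: 1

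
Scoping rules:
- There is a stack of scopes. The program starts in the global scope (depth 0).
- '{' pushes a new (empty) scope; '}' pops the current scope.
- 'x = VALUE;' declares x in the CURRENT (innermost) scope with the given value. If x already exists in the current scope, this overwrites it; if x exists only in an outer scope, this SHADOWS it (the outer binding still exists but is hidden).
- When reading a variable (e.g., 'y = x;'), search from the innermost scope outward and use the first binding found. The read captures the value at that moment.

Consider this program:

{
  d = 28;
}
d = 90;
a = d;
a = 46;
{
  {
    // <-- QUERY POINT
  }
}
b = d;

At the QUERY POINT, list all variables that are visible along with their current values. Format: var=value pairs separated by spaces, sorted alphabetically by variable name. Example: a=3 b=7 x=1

Answer: a=46 d=90

Derivation:
Step 1: enter scope (depth=1)
Step 2: declare d=28 at depth 1
Step 3: exit scope (depth=0)
Step 4: declare d=90 at depth 0
Step 5: declare a=(read d)=90 at depth 0
Step 6: declare a=46 at depth 0
Step 7: enter scope (depth=1)
Step 8: enter scope (depth=2)
Visible at query point: a=46 d=90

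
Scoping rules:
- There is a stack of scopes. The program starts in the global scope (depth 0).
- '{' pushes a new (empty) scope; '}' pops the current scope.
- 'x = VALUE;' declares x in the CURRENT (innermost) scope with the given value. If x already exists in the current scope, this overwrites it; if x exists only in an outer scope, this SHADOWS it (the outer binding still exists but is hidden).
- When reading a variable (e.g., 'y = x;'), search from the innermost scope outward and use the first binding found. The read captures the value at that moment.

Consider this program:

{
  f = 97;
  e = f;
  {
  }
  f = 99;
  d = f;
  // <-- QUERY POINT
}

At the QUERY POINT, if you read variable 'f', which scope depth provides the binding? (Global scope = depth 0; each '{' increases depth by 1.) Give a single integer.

Step 1: enter scope (depth=1)
Step 2: declare f=97 at depth 1
Step 3: declare e=(read f)=97 at depth 1
Step 4: enter scope (depth=2)
Step 5: exit scope (depth=1)
Step 6: declare f=99 at depth 1
Step 7: declare d=(read f)=99 at depth 1
Visible at query point: d=99 e=97 f=99

Answer: 1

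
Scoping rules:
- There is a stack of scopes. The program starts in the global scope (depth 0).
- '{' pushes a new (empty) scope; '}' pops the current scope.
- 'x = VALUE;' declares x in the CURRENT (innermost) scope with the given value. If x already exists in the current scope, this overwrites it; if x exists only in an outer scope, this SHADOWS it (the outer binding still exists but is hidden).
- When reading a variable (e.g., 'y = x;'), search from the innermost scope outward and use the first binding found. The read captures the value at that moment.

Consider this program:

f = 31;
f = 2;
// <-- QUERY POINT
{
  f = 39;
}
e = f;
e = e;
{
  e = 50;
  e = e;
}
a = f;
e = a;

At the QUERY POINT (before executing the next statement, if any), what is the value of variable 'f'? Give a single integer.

Answer: 2

Derivation:
Step 1: declare f=31 at depth 0
Step 2: declare f=2 at depth 0
Visible at query point: f=2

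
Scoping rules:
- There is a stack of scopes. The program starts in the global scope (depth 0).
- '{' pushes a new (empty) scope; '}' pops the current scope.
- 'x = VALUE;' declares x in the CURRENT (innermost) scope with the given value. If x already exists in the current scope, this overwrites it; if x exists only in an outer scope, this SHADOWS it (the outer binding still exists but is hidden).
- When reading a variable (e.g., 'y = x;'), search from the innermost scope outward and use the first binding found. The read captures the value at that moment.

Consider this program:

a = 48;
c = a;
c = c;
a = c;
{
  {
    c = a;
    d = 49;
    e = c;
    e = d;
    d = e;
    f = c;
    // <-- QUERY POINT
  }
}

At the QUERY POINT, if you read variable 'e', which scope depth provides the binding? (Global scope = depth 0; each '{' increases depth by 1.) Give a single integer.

Answer: 2

Derivation:
Step 1: declare a=48 at depth 0
Step 2: declare c=(read a)=48 at depth 0
Step 3: declare c=(read c)=48 at depth 0
Step 4: declare a=(read c)=48 at depth 0
Step 5: enter scope (depth=1)
Step 6: enter scope (depth=2)
Step 7: declare c=(read a)=48 at depth 2
Step 8: declare d=49 at depth 2
Step 9: declare e=(read c)=48 at depth 2
Step 10: declare e=(read d)=49 at depth 2
Step 11: declare d=(read e)=49 at depth 2
Step 12: declare f=(read c)=48 at depth 2
Visible at query point: a=48 c=48 d=49 e=49 f=48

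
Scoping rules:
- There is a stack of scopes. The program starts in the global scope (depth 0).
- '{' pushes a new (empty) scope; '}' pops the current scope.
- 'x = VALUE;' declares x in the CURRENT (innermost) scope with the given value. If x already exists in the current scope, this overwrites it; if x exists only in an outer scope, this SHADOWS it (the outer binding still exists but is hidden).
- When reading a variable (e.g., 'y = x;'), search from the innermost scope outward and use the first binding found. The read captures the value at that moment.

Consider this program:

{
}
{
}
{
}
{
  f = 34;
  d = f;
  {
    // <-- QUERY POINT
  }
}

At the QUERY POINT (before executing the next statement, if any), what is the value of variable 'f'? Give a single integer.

Answer: 34

Derivation:
Step 1: enter scope (depth=1)
Step 2: exit scope (depth=0)
Step 3: enter scope (depth=1)
Step 4: exit scope (depth=0)
Step 5: enter scope (depth=1)
Step 6: exit scope (depth=0)
Step 7: enter scope (depth=1)
Step 8: declare f=34 at depth 1
Step 9: declare d=(read f)=34 at depth 1
Step 10: enter scope (depth=2)
Visible at query point: d=34 f=34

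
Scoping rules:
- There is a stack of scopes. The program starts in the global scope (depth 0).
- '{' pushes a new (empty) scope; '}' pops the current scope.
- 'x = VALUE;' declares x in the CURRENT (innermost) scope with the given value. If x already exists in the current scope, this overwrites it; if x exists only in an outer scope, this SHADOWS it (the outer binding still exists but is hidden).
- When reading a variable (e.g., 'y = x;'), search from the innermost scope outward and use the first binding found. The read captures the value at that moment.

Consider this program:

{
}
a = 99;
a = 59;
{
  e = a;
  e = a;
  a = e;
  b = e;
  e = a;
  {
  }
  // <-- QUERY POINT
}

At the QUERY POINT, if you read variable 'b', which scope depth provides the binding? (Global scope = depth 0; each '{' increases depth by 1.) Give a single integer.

Step 1: enter scope (depth=1)
Step 2: exit scope (depth=0)
Step 3: declare a=99 at depth 0
Step 4: declare a=59 at depth 0
Step 5: enter scope (depth=1)
Step 6: declare e=(read a)=59 at depth 1
Step 7: declare e=(read a)=59 at depth 1
Step 8: declare a=(read e)=59 at depth 1
Step 9: declare b=(read e)=59 at depth 1
Step 10: declare e=(read a)=59 at depth 1
Step 11: enter scope (depth=2)
Step 12: exit scope (depth=1)
Visible at query point: a=59 b=59 e=59

Answer: 1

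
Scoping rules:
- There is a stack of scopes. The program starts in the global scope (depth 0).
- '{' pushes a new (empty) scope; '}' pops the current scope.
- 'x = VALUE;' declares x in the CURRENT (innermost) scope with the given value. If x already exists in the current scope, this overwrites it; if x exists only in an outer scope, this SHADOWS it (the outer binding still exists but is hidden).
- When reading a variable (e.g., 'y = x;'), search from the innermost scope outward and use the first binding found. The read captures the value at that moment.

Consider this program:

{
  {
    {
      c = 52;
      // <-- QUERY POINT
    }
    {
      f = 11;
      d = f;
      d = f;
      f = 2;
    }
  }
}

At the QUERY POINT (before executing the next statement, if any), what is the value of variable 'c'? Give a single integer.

Step 1: enter scope (depth=1)
Step 2: enter scope (depth=2)
Step 3: enter scope (depth=3)
Step 4: declare c=52 at depth 3
Visible at query point: c=52

Answer: 52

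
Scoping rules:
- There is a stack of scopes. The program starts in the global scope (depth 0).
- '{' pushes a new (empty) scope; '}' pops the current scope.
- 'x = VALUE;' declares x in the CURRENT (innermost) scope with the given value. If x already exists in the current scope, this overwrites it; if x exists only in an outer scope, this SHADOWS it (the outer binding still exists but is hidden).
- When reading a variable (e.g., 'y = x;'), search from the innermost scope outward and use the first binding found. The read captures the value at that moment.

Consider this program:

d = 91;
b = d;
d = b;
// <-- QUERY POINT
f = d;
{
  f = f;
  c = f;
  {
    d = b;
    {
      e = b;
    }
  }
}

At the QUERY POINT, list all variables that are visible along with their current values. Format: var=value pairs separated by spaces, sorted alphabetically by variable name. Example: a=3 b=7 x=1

Answer: b=91 d=91

Derivation:
Step 1: declare d=91 at depth 0
Step 2: declare b=(read d)=91 at depth 0
Step 3: declare d=(read b)=91 at depth 0
Visible at query point: b=91 d=91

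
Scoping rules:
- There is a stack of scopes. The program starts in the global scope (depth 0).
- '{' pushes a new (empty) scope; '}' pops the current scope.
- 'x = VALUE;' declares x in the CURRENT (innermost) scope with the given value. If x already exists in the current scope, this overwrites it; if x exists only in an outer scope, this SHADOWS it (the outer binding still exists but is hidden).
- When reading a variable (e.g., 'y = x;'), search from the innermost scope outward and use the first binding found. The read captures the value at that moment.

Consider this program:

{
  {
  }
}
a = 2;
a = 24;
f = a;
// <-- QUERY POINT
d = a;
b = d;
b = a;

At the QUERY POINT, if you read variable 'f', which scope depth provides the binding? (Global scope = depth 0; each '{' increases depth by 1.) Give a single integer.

Step 1: enter scope (depth=1)
Step 2: enter scope (depth=2)
Step 3: exit scope (depth=1)
Step 4: exit scope (depth=0)
Step 5: declare a=2 at depth 0
Step 6: declare a=24 at depth 0
Step 7: declare f=(read a)=24 at depth 0
Visible at query point: a=24 f=24

Answer: 0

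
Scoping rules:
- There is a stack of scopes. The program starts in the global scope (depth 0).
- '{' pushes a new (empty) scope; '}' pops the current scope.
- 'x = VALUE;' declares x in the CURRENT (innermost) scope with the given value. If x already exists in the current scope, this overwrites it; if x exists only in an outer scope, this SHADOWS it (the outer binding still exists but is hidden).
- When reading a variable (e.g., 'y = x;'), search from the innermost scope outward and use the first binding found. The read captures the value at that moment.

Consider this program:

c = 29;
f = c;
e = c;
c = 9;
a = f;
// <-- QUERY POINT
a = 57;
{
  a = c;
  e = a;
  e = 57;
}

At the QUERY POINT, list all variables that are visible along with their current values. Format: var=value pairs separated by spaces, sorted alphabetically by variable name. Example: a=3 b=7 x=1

Answer: a=29 c=9 e=29 f=29

Derivation:
Step 1: declare c=29 at depth 0
Step 2: declare f=(read c)=29 at depth 0
Step 3: declare e=(read c)=29 at depth 0
Step 4: declare c=9 at depth 0
Step 5: declare a=(read f)=29 at depth 0
Visible at query point: a=29 c=9 e=29 f=29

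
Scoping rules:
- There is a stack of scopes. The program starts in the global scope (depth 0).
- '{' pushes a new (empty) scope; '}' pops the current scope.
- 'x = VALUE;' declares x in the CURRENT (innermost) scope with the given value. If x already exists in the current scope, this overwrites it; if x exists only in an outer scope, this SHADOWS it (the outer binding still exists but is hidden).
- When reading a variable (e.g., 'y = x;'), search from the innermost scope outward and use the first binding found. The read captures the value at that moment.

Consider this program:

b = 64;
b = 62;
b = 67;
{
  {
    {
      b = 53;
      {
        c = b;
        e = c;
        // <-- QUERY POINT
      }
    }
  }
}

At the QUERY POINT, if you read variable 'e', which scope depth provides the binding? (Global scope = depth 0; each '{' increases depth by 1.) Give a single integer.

Answer: 4

Derivation:
Step 1: declare b=64 at depth 0
Step 2: declare b=62 at depth 0
Step 3: declare b=67 at depth 0
Step 4: enter scope (depth=1)
Step 5: enter scope (depth=2)
Step 6: enter scope (depth=3)
Step 7: declare b=53 at depth 3
Step 8: enter scope (depth=4)
Step 9: declare c=(read b)=53 at depth 4
Step 10: declare e=(read c)=53 at depth 4
Visible at query point: b=53 c=53 e=53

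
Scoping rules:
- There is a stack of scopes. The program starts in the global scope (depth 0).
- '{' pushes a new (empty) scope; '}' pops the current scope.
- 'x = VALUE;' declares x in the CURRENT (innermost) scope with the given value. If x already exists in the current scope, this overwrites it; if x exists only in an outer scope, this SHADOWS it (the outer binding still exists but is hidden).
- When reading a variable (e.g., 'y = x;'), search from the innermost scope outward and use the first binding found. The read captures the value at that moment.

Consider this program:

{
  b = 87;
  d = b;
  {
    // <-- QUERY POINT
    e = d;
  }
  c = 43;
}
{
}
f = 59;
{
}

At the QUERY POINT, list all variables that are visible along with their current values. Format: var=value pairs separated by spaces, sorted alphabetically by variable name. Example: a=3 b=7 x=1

Step 1: enter scope (depth=1)
Step 2: declare b=87 at depth 1
Step 3: declare d=(read b)=87 at depth 1
Step 4: enter scope (depth=2)
Visible at query point: b=87 d=87

Answer: b=87 d=87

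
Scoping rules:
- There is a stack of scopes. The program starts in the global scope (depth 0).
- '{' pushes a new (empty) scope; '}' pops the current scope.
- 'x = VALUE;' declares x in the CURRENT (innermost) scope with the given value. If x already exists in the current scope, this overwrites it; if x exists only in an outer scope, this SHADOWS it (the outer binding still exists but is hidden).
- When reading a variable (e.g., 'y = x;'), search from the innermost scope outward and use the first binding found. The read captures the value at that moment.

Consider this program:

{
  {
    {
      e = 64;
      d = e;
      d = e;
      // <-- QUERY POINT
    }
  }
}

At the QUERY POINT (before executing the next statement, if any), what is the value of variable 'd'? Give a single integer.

Answer: 64

Derivation:
Step 1: enter scope (depth=1)
Step 2: enter scope (depth=2)
Step 3: enter scope (depth=3)
Step 4: declare e=64 at depth 3
Step 5: declare d=(read e)=64 at depth 3
Step 6: declare d=(read e)=64 at depth 3
Visible at query point: d=64 e=64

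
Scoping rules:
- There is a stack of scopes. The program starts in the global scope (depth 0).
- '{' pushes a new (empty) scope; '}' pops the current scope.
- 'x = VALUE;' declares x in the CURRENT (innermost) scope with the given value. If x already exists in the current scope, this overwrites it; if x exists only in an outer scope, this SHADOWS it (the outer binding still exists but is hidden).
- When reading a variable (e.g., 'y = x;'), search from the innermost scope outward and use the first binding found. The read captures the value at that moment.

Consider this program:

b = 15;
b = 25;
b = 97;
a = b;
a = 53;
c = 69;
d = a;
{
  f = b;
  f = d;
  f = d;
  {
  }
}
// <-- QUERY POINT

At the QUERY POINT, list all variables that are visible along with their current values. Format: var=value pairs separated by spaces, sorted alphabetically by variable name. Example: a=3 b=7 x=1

Answer: a=53 b=97 c=69 d=53

Derivation:
Step 1: declare b=15 at depth 0
Step 2: declare b=25 at depth 0
Step 3: declare b=97 at depth 0
Step 4: declare a=(read b)=97 at depth 0
Step 5: declare a=53 at depth 0
Step 6: declare c=69 at depth 0
Step 7: declare d=(read a)=53 at depth 0
Step 8: enter scope (depth=1)
Step 9: declare f=(read b)=97 at depth 1
Step 10: declare f=(read d)=53 at depth 1
Step 11: declare f=(read d)=53 at depth 1
Step 12: enter scope (depth=2)
Step 13: exit scope (depth=1)
Step 14: exit scope (depth=0)
Visible at query point: a=53 b=97 c=69 d=53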